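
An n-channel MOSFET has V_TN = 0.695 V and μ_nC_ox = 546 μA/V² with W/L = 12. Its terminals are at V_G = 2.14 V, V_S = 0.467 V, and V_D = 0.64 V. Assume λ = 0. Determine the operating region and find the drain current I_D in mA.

V_GS = V_G − V_S = 2.14 − 0.467 = 1.67 V; V_DS = V_D − V_S = 0.64 − 0.467 = 0.173 V.
k_n = μ_nC_ox · (W/L) = 6.552 mA/V².
V_ov = V_GS − V_TN = 1.67 − 0.695 = 0.978 V.
Since V_DS = 0.173 V < V_ov = 0.978 V, the device is in the triode region.
I_D = k_n [V_ov · V_DS − ½ V_DS²] = 6.552 × [0.978 × 0.173 − 0.5 × 0.173²] = 1.01 mA.

Triode; I_D = 1.01 mA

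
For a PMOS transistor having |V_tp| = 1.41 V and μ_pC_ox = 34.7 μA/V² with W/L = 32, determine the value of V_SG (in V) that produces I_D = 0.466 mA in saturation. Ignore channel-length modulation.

V_SG = 2.33 V

k_p = μ_pC_ox · (W/L) = 1.11 mA/V².
In saturation I_D = ½ k_p (V_SG − |V_tp|)², so V_SG − |V_tp| = √(2 I_D / k_p) = √(2 × 0.466 / 1.11) = 0.916 V.
V_SG = 1.41 + 0.916 = 2.33 V.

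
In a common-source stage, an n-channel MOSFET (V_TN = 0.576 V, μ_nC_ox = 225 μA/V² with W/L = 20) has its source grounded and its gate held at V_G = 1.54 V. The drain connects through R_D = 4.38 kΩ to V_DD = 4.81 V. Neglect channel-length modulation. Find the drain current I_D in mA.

I_D = 1.03 mA

V_GS = V_G = 1.54 V, so V_ov = 1.54 − 0.576 = 0.964 V.
k_n = μ_nC_ox · (W/L) = 4.5 mA/V².
Assume saturation: I_D = ½ k_n V_ov² = 0.5 × 4.5 × 0.964² = 2.09 mA, giving V_DS = V_DD − I_D R_D = 4.81 − 2.09 × 4.38 = -4.35 V.
But -4.35 V < V_ov = 0.964 V, so the device is actually in triode.
In triode I_D = k_n[V_ov V_DS − ½ V_DS²] and I_D = (V_DD − V_DS)/R_D. Equating: 9.86 V_DS² − 20 V_DS + 4.81 = 0, giving V_DS = 0.279 V (the root below V_ov).
I_D = (4.81 − 0.279) / 4.38 = 1.03 mA.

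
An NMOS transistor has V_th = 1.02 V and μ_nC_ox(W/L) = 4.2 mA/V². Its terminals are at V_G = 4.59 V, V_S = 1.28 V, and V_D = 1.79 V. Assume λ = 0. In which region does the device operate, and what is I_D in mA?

Triode; I_D = 4.36 mA

V_GS = V_G − V_S = 4.59 − 1.28 = 3.31 V; V_DS = V_D − V_S = 1.79 − 1.28 = 0.51 V.
V_ov = V_GS − V_th = 3.31 − 1.02 = 2.29 V.
Since V_DS = 0.51 V < V_ov = 2.29 V, the device is in the triode region.
I_D = k_n [V_ov · V_DS − ½ V_DS²] = 4.2 × [2.29 × 0.51 − 0.5 × 0.51²] = 4.36 mA.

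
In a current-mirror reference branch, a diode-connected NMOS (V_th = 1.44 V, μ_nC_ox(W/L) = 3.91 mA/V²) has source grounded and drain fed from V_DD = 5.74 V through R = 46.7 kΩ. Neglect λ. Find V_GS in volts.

With gate tied to drain, V_GS = V_DS ≥ V_GS − V_th, so the device is in saturation.
KCL at the drain: ½ k_n (V_GS − V_th)² = (V_DD − V_GS)/R.
Let x = V_GS − 1.44. Then 91.3 x² + x − 4.3 = 0, giving x = 0.212 V (positive root), so V_GS = 1.65 V.
I_D = (V_DD − V_GS)/R = (5.74 − 1.65) / 46.7 = 0.0875 mA.

V_GS = 1.65 V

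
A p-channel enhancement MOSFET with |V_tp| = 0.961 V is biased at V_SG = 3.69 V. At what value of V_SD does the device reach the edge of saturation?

V_SD,sat = 2.73 V

The boundary between triode and saturation is V_SD = V_SG − |V_tp| = V_ov.
V_ov = 3.69 − 0.961 = 2.73 V.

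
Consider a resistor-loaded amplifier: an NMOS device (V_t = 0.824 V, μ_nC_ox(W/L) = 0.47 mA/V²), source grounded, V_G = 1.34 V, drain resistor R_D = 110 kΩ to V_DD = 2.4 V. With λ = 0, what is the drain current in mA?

I_D = 0.0210 mA

V_GS = V_G = 1.34 V, so V_ov = 1.34 − 0.824 = 0.516 V.
Assume saturation: I_D = ½ k_n V_ov² = 0.5 × 0.47 × 0.516² = 0.0626 mA, giving V_DS = V_DD − I_D R_D = 2.4 − 0.0626 × 110 = -4.48 V.
But -4.48 V < V_ov = 0.516 V, so the device is actually in triode.
In triode I_D = k_n[V_ov V_DS − ½ V_DS²] and I_D = (V_DD − V_DS)/R_D. Equating: 25.8 V_DS² − 27.68 V_DS + 2.4 = 0, giving V_DS = 0.0952 V (the root below V_ov).
I_D = (2.4 − 0.0952) / 110 = 0.021 mA.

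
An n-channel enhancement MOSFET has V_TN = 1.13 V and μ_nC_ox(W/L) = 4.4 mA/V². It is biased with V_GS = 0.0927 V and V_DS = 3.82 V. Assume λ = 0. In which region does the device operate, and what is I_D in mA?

Cutoff; I_D = 0 mA

V_GS = 0.0927 V < V_TN = 1.13 V, so the transistor is in cutoff.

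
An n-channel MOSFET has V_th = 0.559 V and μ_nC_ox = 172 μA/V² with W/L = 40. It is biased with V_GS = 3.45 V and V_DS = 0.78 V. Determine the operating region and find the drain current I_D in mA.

k_n = μ_nC_ox · (W/L) = 6.88 mA/V².
V_ov = V_GS − V_th = 3.45 − 0.559 = 2.89 V.
Since V_DS = 0.78 V < V_ov = 2.89 V, the device is in the triode region.
I_D = k_n [V_ov · V_DS − ½ V_DS²] = 6.88 × [2.89 × 0.78 − 0.5 × 0.78²] = 13.4 mA.

Triode; I_D = 13.4 mA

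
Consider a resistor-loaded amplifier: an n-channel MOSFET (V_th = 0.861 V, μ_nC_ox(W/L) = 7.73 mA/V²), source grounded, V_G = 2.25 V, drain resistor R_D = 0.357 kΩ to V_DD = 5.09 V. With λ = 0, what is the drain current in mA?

I_D = 7.46 mA

V_GS = V_G = 2.25 V, so V_ov = 2.25 − 0.861 = 1.39 V.
Assume saturation: I_D = ½ k_n V_ov² = 0.5 × 7.73 × 1.39² = 7.46 mA, giving V_DS = V_DD − I_D R_D = 5.09 − 7.46 × 0.357 = 2.43 V.
V_DS = 2.43 V ≥ V_ov = 1.39 V, confirming saturation.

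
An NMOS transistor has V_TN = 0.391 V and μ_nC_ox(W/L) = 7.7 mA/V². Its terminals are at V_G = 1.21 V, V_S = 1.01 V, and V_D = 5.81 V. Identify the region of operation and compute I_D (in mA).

V_GS = V_G − V_S = 1.21 − 1.01 = 0.2 V; V_DS = V_D − V_S = 5.81 − 1.01 = 4.8 V.
V_GS = 0.2 V < V_TN = 0.391 V, so the transistor is in cutoff.

Cutoff; I_D = 0 mA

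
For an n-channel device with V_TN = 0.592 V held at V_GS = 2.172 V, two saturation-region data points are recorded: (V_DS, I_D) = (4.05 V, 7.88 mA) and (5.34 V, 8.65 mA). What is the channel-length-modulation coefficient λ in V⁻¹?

With V_GS fixed, I_D ∝ (1 + λ V_DS) in saturation, so I_D2/I_D1 = (1 + λ V_DS2)/(1 + λ V_DS1).
8.65/7.88 = 1.098 = (1 + 5.34 λ)/(1 + 4.05 λ).
Solving: λ (I_D1 V_DS2 − I_D2 V_DS1) = I_D2 − I_D1, so λ = (8.65 − 7.88) / (7.88 × 5.34 − 8.65 × 4.05) = 0.77 / 7.05 = 0.109 V⁻¹.

λ = 0.109 V⁻¹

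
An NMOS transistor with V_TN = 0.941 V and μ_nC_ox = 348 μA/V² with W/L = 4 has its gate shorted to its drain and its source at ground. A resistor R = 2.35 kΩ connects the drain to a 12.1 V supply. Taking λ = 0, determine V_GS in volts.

V_GS = 3.27 V

With gate tied to drain, V_GS = V_DS ≥ V_GS − V_TN, so the device is in saturation.
k_n = μ_nC_ox · (W/L) = 1.392 mA/V².
KCL at the drain: ½ k_n (V_GS − V_TN)² = (V_DD − V_GS)/R.
Let x = V_GS − 0.941. Then 1.64 x² + x − 11.16 = 0, giving x = 2.32 V (positive root), so V_GS = 3.27 V.
I_D = (V_DD − V_GS)/R = (12.1 − 3.27) / 2.35 = 3.76 mA.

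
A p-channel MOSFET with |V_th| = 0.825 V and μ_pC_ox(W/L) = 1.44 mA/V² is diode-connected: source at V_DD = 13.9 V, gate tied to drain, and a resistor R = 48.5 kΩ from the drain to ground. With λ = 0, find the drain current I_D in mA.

With gate tied to drain, V_SG = V_SD ≥ V_SG − |V_th|, so the device is in saturation.
KCL at the drain: ½ k_p (V_SG − |V_th|)² = (V_DD − V_SG)/R.
Let x = V_SG − 0.825. Then 34.9 x² + x − 13.08 = 0, giving x = 0.598 V (positive root), so V_SG = 1.42 V.
I_D = (V_DD − V_SG)/R = (13.9 − 1.42) / 48.5 = 0.257 mA.

I_D = 0.257 mA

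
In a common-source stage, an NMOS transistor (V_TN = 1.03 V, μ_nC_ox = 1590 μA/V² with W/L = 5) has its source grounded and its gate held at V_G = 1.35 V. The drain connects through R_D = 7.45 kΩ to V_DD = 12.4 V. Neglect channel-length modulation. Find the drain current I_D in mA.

V_GS = V_G = 1.35 V, so V_ov = 1.35 − 1.03 = 0.32 V.
k_n = μ_nC_ox · (W/L) = 7.95 mA/V².
Assume saturation: I_D = ½ k_n V_ov² = 0.5 × 7.95 × 0.32² = 0.407 mA, giving V_DS = V_DD − I_D R_D = 12.4 − 0.407 × 7.45 = 9.37 V.
V_DS = 9.37 V ≥ V_ov = 0.32 V, confirming saturation.

I_D = 0.407 mA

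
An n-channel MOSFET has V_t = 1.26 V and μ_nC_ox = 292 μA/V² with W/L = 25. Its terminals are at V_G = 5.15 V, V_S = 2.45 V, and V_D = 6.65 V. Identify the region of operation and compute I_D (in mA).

V_GS = V_G − V_S = 5.15 − 2.45 = 2.7 V; V_DS = V_D − V_S = 6.65 − 2.45 = 4.2 V.
k_n = μ_nC_ox · (W/L) = 7.3 mA/V².
V_ov = V_GS − V_t = 2.7 − 1.26 = 1.44 V.
Since V_DS = 4.2 V ≥ V_ov = 1.44 V, the device is in saturation.
I_D = ½ k_n V_ov² = 0.5 × 7.3 × 1.44² = 7.57 mA.

Saturation; I_D = 7.57 mA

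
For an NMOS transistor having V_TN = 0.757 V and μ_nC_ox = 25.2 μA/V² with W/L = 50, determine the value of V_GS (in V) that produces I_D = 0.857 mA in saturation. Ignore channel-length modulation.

k_n = μ_nC_ox · (W/L) = 1.26 mA/V².
In saturation I_D = ½ k_n (V_GS − V_TN)², so V_GS − V_TN = √(2 I_D / k_n) = √(2 × 0.857 / 1.26) = 1.17 V.
V_GS = 0.757 + 1.17 = 1.92 V.

V_GS = 1.92 V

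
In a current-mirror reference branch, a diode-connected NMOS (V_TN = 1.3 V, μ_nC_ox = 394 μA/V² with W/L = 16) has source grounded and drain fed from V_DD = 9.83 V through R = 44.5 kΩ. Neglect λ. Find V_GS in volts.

V_GS = 1.54 V

With gate tied to drain, V_GS = V_DS ≥ V_GS − V_TN, so the device is in saturation.
k_n = μ_nC_ox · (W/L) = 6.304 mA/V².
KCL at the drain: ½ k_n (V_GS − V_TN)² = (V_DD − V_GS)/R.
Let x = V_GS − 1.3. Then 140 x² + x − 8.53 = 0, giving x = 0.243 V (positive root), so V_GS = 1.54 V.
I_D = (V_DD − V_GS)/R = (9.83 − 1.54) / 44.5 = 0.186 mA.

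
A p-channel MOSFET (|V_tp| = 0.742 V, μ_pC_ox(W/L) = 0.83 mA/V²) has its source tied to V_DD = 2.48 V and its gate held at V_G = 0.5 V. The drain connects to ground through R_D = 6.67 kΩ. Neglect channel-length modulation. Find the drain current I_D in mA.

V_SG = V_DD − V_G = 2.48 − 0.5 = 1.98 V, so V_ov = 1.98 − 0.742 = 1.24 V.
Assume saturation: I_D = ½ k_p V_ov² = 0.5 × 0.83 × 1.24² = 0.636 mA, giving V_SD = V_DD − I_D R_D = 2.48 − 0.636 × 6.67 = -1.76 V.
But -1.76 V < V_ov = 1.24 V, so the device is actually in triode.
In triode I_D = k_p[V_ov V_SD − ½ V_SD²] and I_D = (V_DD − V_SD)/R_D. Equating: 2.77 V_SD² − 7.854 V_SD + 2.48 = 0, giving V_SD = 0.362 V (the root below V_ov).
I_D = (2.48 − 0.362) / 6.67 = 0.318 mA.

I_D = 0.318 mA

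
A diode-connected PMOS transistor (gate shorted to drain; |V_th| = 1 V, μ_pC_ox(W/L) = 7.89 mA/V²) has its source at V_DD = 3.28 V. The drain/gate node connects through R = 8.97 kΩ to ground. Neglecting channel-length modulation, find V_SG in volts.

V_SG = 1.24 V

With gate tied to drain, V_SG = V_SD ≥ V_SG − |V_th|, so the device is in saturation.
KCL at the drain: ½ k_p (V_SG − |V_th|)² = (V_DD − V_SG)/R.
Let x = V_SG − 1. Then 35.4 x² + x − 2.28 = 0, giving x = 0.24 V (positive root), so V_SG = 1.24 V.
I_D = (V_DD − V_SG)/R = (3.28 − 1.24) / 8.97 = 0.227 mA.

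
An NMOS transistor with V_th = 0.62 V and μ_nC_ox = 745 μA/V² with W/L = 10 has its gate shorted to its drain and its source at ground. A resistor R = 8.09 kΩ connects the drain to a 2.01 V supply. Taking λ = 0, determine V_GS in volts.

With gate tied to drain, V_GS = V_DS ≥ V_GS − V_th, so the device is in saturation.
k_n = μ_nC_ox · (W/L) = 7.45 mA/V².
KCL at the drain: ½ k_n (V_GS − V_th)² = (V_DD − V_GS)/R.
Let x = V_GS − 0.62. Then 30.1 x² + x − 1.39 = 0, giving x = 0.199 V (positive root), so V_GS = 0.819 V.
I_D = (V_DD − V_GS)/R = (2.01 − 0.819) / 8.09 = 0.147 mA.

V_GS = 0.819 V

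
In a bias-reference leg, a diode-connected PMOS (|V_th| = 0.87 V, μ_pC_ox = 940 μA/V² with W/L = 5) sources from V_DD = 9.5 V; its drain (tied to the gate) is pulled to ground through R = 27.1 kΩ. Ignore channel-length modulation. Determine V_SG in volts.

With gate tied to drain, V_SG = V_SD ≥ V_SG − |V_th|, so the device is in saturation.
k_p = μ_pC_ox · (W/L) = 4.7 mA/V².
KCL at the drain: ½ k_p (V_SG − |V_th|)² = (V_DD − V_SG)/R.
Let x = V_SG − 0.87. Then 63.7 x² + x − 8.63 = 0, giving x = 0.36 V (positive root), so V_SG = 1.23 V.
I_D = (V_DD − V_SG)/R = (9.5 − 1.23) / 27.1 = 0.305 mA.

V_SG = 1.23 V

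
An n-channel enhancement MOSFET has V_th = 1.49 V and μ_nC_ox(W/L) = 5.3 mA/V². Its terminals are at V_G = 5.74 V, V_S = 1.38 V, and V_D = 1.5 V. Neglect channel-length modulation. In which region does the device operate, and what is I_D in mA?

Triode; I_D = 1.79 mA

V_GS = V_G − V_S = 5.74 − 1.38 = 4.36 V; V_DS = V_D − V_S = 1.5 − 1.38 = 0.12 V.
V_ov = V_GS − V_th = 4.36 − 1.49 = 2.87 V.
Since V_DS = 0.12 V < V_ov = 2.87 V, the device is in the triode region.
I_D = k_n [V_ov · V_DS − ½ V_DS²] = 5.3 × [2.87 × 0.12 − 0.5 × 0.12²] = 1.79 mA.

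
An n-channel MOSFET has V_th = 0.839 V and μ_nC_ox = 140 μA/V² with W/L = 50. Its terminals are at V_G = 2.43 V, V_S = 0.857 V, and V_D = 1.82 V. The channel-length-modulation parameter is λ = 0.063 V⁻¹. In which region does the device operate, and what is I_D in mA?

V_GS = V_G − V_S = 2.43 − 0.857 = 1.57 V; V_DS = V_D − V_S = 1.82 − 0.857 = 0.963 V.
k_n = μ_nC_ox · (W/L) = 7 mA/V².
V_ov = V_GS − V_th = 1.57 − 0.839 = 0.734 V.
Since V_DS = 0.963 V ≥ V_ov = 0.734 V, the device is in saturation.
I_D = ½ k_n V_ov² (1 + λ V_DS) = 0.5 × 7 × 0.734² × (1 + 0.063 × 0.963) = 2 mA.

Saturation; I_D = 2.00 mA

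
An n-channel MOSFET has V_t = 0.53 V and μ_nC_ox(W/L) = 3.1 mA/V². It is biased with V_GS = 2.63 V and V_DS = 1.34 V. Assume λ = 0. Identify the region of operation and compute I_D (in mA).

Triode; I_D = 5.94 mA

V_ov = V_GS − V_t = 2.63 − 0.53 = 2.1 V.
Since V_DS = 1.34 V < V_ov = 2.1 V, the device is in the triode region.
I_D = k_n [V_ov · V_DS − ½ V_DS²] = 3.1 × [2.1 × 1.34 − 0.5 × 1.34²] = 5.94 mA.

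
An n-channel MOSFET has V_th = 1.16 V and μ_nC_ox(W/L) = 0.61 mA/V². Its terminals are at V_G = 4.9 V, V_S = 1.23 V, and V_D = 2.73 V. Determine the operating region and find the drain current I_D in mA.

V_GS = V_G − V_S = 4.9 − 1.23 = 3.67 V; V_DS = V_D − V_S = 2.73 − 1.23 = 1.5 V.
V_ov = V_GS − V_th = 3.67 − 1.16 = 2.51 V.
Since V_DS = 1.5 V < V_ov = 2.51 V, the device is in the triode region.
I_D = k_n [V_ov · V_DS − ½ V_DS²] = 0.61 × [2.51 × 1.5 − 0.5 × 1.5²] = 1.61 mA.

Triode; I_D = 1.61 mA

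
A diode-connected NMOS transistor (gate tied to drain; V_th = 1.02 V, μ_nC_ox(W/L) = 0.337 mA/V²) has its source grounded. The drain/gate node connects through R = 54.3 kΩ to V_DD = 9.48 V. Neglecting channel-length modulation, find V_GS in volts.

With gate tied to drain, V_GS = V_DS ≥ V_GS − V_th, so the device is in saturation.
KCL at the drain: ½ k_n (V_GS − V_th)² = (V_DD − V_GS)/R.
Let x = V_GS − 1.02. Then 9.15 x² + x − 8.46 = 0, giving x = 0.908 V (positive root), so V_GS = 1.93 V.
I_D = (V_DD − V_GS)/R = (9.48 − 1.93) / 54.3 = 0.139 mA.

V_GS = 1.93 V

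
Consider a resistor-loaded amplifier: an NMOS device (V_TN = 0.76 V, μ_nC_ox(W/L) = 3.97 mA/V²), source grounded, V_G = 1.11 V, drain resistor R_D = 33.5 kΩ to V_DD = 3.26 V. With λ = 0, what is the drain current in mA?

I_D = 0.0950 mA

V_GS = V_G = 1.11 V, so V_ov = 1.11 − 0.76 = 0.35 V.
Assume saturation: I_D = ½ k_n V_ov² = 0.5 × 3.97 × 0.35² = 0.243 mA, giving V_DS = V_DD − I_D R_D = 3.26 − 0.243 × 33.5 = -4.89 V.
But -4.89 V < V_ov = 0.35 V, so the device is actually in triode.
In triode I_D = k_n[V_ov V_DS − ½ V_DS²] and I_D = (V_DD − V_DS)/R_D. Equating: 66.5 V_DS² − 47.55 V_DS + 3.26 = 0, giving V_DS = 0.0768 V (the root below V_ov).
I_D = (3.26 − 0.0768) / 33.5 = 0.095 mA.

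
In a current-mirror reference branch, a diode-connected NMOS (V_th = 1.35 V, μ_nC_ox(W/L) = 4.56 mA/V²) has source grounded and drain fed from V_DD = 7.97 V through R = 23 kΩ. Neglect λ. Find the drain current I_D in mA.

I_D = 0.273 mA

With gate tied to drain, V_GS = V_DS ≥ V_GS − V_th, so the device is in saturation.
KCL at the drain: ½ k_n (V_GS − V_th)² = (V_DD − V_GS)/R.
Let x = V_GS − 1.35. Then 52.4 x² + x − 6.62 = 0, giving x = 0.346 V (positive root), so V_GS = 1.7 V.
I_D = (V_DD − V_GS)/R = (7.97 − 1.7) / 23 = 0.273 mA.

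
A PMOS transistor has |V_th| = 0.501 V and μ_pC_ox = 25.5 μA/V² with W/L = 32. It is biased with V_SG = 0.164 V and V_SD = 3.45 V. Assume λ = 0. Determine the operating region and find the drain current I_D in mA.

Cutoff; I_D = 0 mA

V_SG = 0.164 V < |V_th| = 0.501 V, so the transistor is in cutoff.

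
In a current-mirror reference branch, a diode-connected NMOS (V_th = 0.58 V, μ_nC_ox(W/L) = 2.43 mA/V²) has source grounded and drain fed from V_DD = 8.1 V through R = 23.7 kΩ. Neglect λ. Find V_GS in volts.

V_GS = 1.07 V

With gate tied to drain, V_GS = V_DS ≥ V_GS − V_th, so the device is in saturation.
KCL at the drain: ½ k_n (V_GS − V_th)² = (V_DD − V_GS)/R.
Let x = V_GS − 0.58. Then 28.8 x² + x − 7.52 = 0, giving x = 0.494 V (positive root), so V_GS = 1.07 V.
I_D = (V_DD − V_GS)/R = (8.1 − 1.07) / 23.7 = 0.296 mA.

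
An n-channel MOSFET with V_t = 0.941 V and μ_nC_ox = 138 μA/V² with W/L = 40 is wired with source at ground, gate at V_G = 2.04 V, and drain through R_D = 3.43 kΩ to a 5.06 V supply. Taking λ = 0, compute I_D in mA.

V_GS = V_G = 2.04 V, so V_ov = 2.04 − 0.941 = 1.1 V.
k_n = μ_nC_ox · (W/L) = 5.52 mA/V².
Assume saturation: I_D = ½ k_n V_ov² = 0.5 × 5.52 × 1.1² = 3.33 mA, giving V_DS = V_DD − I_D R_D = 5.06 − 3.33 × 3.43 = -6.37 V.
But -6.37 V < V_ov = 1.1 V, so the device is actually in triode.
In triode I_D = k_n[V_ov V_DS − ½ V_DS²] and I_D = (V_DD − V_DS)/R_D. Equating: 9.47 V_DS² − 21.81 V_DS + 5.06 = 0, giving V_DS = 0.262 V (the root below V_ov).
I_D = (5.06 − 0.262) / 3.43 = 1.4 mA.

I_D = 1.40 mA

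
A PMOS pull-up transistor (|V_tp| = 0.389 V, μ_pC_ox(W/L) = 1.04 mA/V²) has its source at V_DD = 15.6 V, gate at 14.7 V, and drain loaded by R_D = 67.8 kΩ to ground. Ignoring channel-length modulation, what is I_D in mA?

I_D = 0.136 mA

V_SG = V_DD − V_G = 15.6 − 14.7 = 0.9 V, so V_ov = 0.9 − 0.389 = 0.511 V.
Assume saturation: I_D = ½ k_p V_ov² = 0.5 × 1.04 × 0.511² = 0.136 mA, giving V_SD = V_DD − I_D R_D = 15.6 − 0.136 × 67.8 = 6.39 V.
V_SD = 6.39 V ≥ V_ov = 0.511 V, confirming saturation.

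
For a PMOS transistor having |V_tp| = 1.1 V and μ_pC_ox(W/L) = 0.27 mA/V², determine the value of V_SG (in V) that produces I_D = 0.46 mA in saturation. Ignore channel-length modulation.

In saturation I_D = ½ k_p (V_SG − |V_tp|)², so V_SG − |V_tp| = √(2 I_D / k_p) = √(2 × 0.46 / 0.27) = 1.85 V.
V_SG = 1.1 + 1.85 = 2.95 V.

V_SG = 2.95 V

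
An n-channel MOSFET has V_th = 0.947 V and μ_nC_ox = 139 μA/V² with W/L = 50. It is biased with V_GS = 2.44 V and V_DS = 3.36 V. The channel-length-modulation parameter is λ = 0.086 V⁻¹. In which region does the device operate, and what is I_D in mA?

Saturation; I_D = 9.98 mA

k_n = μ_nC_ox · (W/L) = 6.95 mA/V².
V_ov = V_GS − V_th = 2.44 − 0.947 = 1.49 V.
Since V_DS = 3.36 V ≥ V_ov = 1.49 V, the device is in saturation.
I_D = ½ k_n V_ov² (1 + λ V_DS) = 0.5 × 6.95 × 1.49² × (1 + 0.086 × 3.36) = 9.98 mA.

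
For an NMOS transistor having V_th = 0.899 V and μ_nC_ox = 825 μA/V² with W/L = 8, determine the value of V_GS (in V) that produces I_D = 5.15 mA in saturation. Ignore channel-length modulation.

k_n = μ_nC_ox · (W/L) = 6.6 mA/V².
In saturation I_D = ½ k_n (V_GS − V_th)², so V_GS − V_th = √(2 I_D / k_n) = √(2 × 5.15 / 6.6) = 1.25 V.
V_GS = 0.899 + 1.25 = 2.15 V.

V_GS = 2.15 V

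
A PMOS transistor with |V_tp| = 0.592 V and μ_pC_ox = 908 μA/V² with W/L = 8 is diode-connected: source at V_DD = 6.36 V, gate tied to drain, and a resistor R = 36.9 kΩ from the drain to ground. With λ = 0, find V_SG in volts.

V_SG = 0.796 V

With gate tied to drain, V_SG = V_SD ≥ V_SG − |V_tp|, so the device is in saturation.
k_p = μ_pC_ox · (W/L) = 7.264 mA/V².
KCL at the drain: ½ k_p (V_SG − |V_tp|)² = (V_DD − V_SG)/R.
Let x = V_SG − 0.592. Then 134 x² + x − 5.768 = 0, giving x = 0.204 V (positive root), so V_SG = 0.796 V.
I_D = (V_DD − V_SG)/R = (6.36 − 0.796) / 36.9 = 0.151 mA.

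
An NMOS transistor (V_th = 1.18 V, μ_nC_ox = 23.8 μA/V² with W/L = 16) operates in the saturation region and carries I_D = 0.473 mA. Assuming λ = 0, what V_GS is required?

V_GS = 2.76 V

k_n = μ_nC_ox · (W/L) = 0.3808 mA/V².
In saturation I_D = ½ k_n (V_GS − V_th)², so V_GS − V_th = √(2 I_D / k_n) = √(2 × 0.473 / 0.3808) = 1.58 V.
V_GS = 1.18 + 1.58 = 2.76 V.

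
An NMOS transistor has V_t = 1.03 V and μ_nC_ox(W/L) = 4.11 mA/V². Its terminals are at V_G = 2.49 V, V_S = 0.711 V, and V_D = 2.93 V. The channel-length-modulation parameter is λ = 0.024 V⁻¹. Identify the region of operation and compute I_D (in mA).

V_GS = V_G − V_S = 2.49 − 0.711 = 1.78 V; V_DS = V_D − V_S = 2.93 − 0.711 = 2.22 V.
V_ov = V_GS − V_t = 1.78 − 1.03 = 0.749 V.
Since V_DS = 2.22 V ≥ V_ov = 0.749 V, the device is in saturation.
I_D = ½ k_n V_ov² (1 + λ V_DS) = 0.5 × 4.11 × 0.749² × (1 + 0.024 × 2.22) = 1.21 mA.

Saturation; I_D = 1.21 mA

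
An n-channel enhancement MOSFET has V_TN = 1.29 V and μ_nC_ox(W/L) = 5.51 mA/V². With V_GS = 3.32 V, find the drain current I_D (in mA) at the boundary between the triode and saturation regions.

At the boundary V_DS = V_ov = V_GS − V_TN = 3.32 − 1.29 = 2.03 V.
I_D = ½ k_n V_ov² = 0.5 × 5.51 × 2.03² = 11.4 mA.

I_D = 11.4 mA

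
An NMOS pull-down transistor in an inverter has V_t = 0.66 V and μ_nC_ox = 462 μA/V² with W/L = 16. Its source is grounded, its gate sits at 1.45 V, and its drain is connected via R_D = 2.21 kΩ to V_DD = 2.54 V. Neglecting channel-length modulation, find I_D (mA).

I_D = 1.06 mA

V_GS = V_G = 1.45 V, so V_ov = 1.45 − 0.66 = 0.79 V.
k_n = μ_nC_ox · (W/L) = 7.392 mA/V².
Assume saturation: I_D = ½ k_n V_ov² = 0.5 × 7.392 × 0.79² = 2.31 mA, giving V_DS = V_DD − I_D R_D = 2.54 − 2.31 × 2.21 = -2.56 V.
But -2.56 V < V_ov = 0.79 V, so the device is actually in triode.
In triode I_D = k_n[V_ov V_DS − ½ V_DS²] and I_D = (V_DD − V_DS)/R_D. Equating: 8.17 V_DS² − 13.91 V_DS + 2.54 = 0, giving V_DS = 0.208 V (the root below V_ov).
I_D = (2.54 − 0.208) / 2.21 = 1.06 mA.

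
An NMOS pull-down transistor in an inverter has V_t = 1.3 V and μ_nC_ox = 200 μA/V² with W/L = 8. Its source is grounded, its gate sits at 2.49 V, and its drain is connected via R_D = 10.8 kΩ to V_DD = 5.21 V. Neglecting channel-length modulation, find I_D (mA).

V_GS = V_G = 2.49 V, so V_ov = 2.49 − 1.3 = 1.19 V.
k_n = μ_nC_ox · (W/L) = 1.6 mA/V².
Assume saturation: I_D = ½ k_n V_ov² = 0.5 × 1.6 × 1.19² = 1.13 mA, giving V_DS = V_DD − I_D R_D = 5.21 − 1.13 × 10.8 = -7.03 V.
But -7.03 V < V_ov = 1.19 V, so the device is actually in triode.
In triode I_D = k_n[V_ov V_DS − ½ V_DS²] and I_D = (V_DD − V_DS)/R_D. Equating: 8.64 V_DS² − 21.56 V_DS + 5.21 = 0, giving V_DS = 0.271 V (the root below V_ov).
I_D = (5.21 − 0.271) / 10.8 = 0.457 mA.

I_D = 0.457 mA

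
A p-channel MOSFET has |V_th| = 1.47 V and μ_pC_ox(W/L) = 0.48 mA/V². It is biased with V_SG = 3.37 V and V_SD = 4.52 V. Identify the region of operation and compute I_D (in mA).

V_ov = V_SG − |V_th| = 3.37 − 1.47 = 1.9 V.
Since V_SD = 4.52 V ≥ V_ov = 1.9 V, the device is in saturation.
I_D = ½ k_p V_ov² = 0.5 × 0.48 × 1.9² = 0.866 mA.

Saturation; I_D = 0.866 mA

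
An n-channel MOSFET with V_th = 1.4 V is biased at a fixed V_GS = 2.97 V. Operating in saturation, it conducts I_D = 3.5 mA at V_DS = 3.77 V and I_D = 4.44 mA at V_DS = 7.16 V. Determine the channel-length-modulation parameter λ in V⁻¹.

λ = 0.113 V⁻¹

With V_GS fixed, I_D ∝ (1 + λ V_DS) in saturation, so I_D2/I_D1 = (1 + λ V_DS2)/(1 + λ V_DS1).
4.44/3.5 = 1.269 = (1 + 7.16 λ)/(1 + 3.77 λ).
Solving: λ (I_D1 V_DS2 − I_D2 V_DS1) = I_D2 − I_D1, so λ = (4.44 − 3.5) / (3.5 × 7.16 − 4.44 × 3.77) = 0.94 / 8.32 = 0.113 V⁻¹.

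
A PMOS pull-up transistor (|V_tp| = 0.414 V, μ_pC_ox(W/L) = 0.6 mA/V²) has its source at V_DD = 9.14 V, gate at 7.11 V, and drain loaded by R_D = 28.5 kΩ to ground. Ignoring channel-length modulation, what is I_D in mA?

V_SG = V_DD − V_G = 9.14 − 7.11 = 2.03 V, so V_ov = 2.03 − 0.414 = 1.62 V.
Assume saturation: I_D = ½ k_p V_ov² = 0.5 × 0.6 × 1.62² = 0.783 mA, giving V_SD = V_DD − I_D R_D = 9.14 − 0.783 × 28.5 = -13.2 V.
But -13.2 V < V_ov = 1.62 V, so the device is actually in triode.
In triode I_D = k_p[V_ov V_SD − ½ V_SD²] and I_D = (V_DD − V_SD)/R_D. Equating: 8.55 V_SD² − 28.63 V_SD + 9.14 = 0, giving V_SD = 0.357 V (the root below V_ov).
I_D = (9.14 − 0.357) / 28.5 = 0.308 mA.

I_D = 0.308 mA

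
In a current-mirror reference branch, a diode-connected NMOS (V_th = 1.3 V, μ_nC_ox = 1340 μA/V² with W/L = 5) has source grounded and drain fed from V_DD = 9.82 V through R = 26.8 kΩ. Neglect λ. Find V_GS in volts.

V_GS = 1.60 V

With gate tied to drain, V_GS = V_DS ≥ V_GS − V_th, so the device is in saturation.
k_n = μ_nC_ox · (W/L) = 6.7 mA/V².
KCL at the drain: ½ k_n (V_GS − V_th)² = (V_DD − V_GS)/R.
Let x = V_GS − 1.3. Then 89.8 x² + x − 8.52 = 0, giving x = 0.303 V (positive root), so V_GS = 1.6 V.
I_D = (V_DD − V_GS)/R = (9.82 − 1.6) / 26.8 = 0.307 mA.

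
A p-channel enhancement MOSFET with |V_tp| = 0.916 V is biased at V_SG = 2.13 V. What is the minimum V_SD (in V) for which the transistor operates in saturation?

The boundary between triode and saturation is V_SD = V_SG − |V_tp| = V_ov.
V_ov = 2.13 − 0.916 = 1.21 V.

V_SD,sat = 1.21 V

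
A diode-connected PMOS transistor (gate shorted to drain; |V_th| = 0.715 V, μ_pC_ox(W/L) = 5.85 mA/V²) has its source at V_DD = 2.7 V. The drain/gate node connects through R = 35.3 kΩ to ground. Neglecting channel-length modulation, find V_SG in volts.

With gate tied to drain, V_SG = V_SD ≥ V_SG − |V_th|, so the device is in saturation.
KCL at the drain: ½ k_p (V_SG − |V_th|)² = (V_DD − V_SG)/R.
Let x = V_SG − 0.715. Then 103 x² + x − 1.985 = 0, giving x = 0.134 V (positive root), so V_SG = 0.849 V.
I_D = (V_DD − V_SG)/R = (2.7 − 0.849) / 35.3 = 0.0524 mA.

V_SG = 0.849 V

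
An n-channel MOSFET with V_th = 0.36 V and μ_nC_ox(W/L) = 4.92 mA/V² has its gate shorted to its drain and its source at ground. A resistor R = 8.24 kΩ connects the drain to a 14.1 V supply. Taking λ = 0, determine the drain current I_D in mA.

I_D = 1.57 mA

With gate tied to drain, V_GS = V_DS ≥ V_GS − V_th, so the device is in saturation.
KCL at the drain: ½ k_n (V_GS − V_th)² = (V_DD − V_GS)/R.
Let x = V_GS − 0.36. Then 20.3 x² + x − 13.74 = 0, giving x = 0.799 V (positive root), so V_GS = 1.16 V.
I_D = (V_DD − V_GS)/R = (14.1 − 1.16) / 8.24 = 1.57 mA.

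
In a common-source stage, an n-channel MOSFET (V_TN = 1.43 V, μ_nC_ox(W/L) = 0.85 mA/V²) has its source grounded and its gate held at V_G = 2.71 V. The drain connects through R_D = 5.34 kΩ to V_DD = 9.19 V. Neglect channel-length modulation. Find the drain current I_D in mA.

I_D = 0.696 mA

V_GS = V_G = 2.71 V, so V_ov = 2.71 − 1.43 = 1.28 V.
Assume saturation: I_D = ½ k_n V_ov² = 0.5 × 0.85 × 1.28² = 0.696 mA, giving V_DS = V_DD − I_D R_D = 9.19 − 0.696 × 5.34 = 5.47 V.
V_DS = 5.47 V ≥ V_ov = 1.28 V, confirming saturation.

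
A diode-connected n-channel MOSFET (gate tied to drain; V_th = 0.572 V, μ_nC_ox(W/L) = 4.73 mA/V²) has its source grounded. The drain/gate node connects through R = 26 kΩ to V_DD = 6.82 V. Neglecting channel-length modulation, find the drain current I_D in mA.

I_D = 0.228 mA

With gate tied to drain, V_GS = V_DS ≥ V_GS − V_th, so the device is in saturation.
KCL at the drain: ½ k_n (V_GS − V_th)² = (V_DD − V_GS)/R.
Let x = V_GS − 0.572. Then 61.5 x² + x − 6.248 = 0, giving x = 0.311 V (positive root), so V_GS = 0.883 V.
I_D = (V_DD − V_GS)/R = (6.82 − 0.883) / 26 = 0.228 mA.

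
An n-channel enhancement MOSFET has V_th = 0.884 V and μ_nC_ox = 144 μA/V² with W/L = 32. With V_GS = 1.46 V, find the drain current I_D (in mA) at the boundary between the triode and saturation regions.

At the boundary V_DS = V_ov = V_GS − V_th = 1.46 − 0.884 = 0.576 V.
k_n = μ_nC_ox · (W/L) = 4.608 mA/V².
I_D = ½ k_n V_ov² = 0.5 × 4.608 × 0.576² = 0.764 mA.

I_D = 0.764 mA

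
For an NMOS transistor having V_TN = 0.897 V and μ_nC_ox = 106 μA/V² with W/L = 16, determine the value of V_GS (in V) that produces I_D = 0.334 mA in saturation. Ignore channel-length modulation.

V_GS = 1.52 V

k_n = μ_nC_ox · (W/L) = 1.696 mA/V².
In saturation I_D = ½ k_n (V_GS − V_TN)², so V_GS − V_TN = √(2 I_D / k_n) = √(2 × 0.334 / 1.696) = 0.628 V.
V_GS = 0.897 + 0.628 = 1.52 V.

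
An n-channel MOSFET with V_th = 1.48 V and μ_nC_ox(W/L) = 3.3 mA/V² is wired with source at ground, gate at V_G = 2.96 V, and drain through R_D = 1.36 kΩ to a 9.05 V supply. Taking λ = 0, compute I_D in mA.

V_GS = V_G = 2.96 V, so V_ov = 2.96 − 1.48 = 1.48 V.
Assume saturation: I_D = ½ k_n V_ov² = 0.5 × 3.3 × 1.48² = 3.61 mA, giving V_DS = V_DD − I_D R_D = 9.05 − 3.61 × 1.36 = 4.13 V.
V_DS = 4.13 V ≥ V_ov = 1.48 V, confirming saturation.

I_D = 3.61 mA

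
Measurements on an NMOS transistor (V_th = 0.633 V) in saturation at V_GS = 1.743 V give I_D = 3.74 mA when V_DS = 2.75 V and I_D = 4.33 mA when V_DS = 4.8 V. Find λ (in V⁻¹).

With V_GS fixed, I_D ∝ (1 + λ V_DS) in saturation, so I_D2/I_D1 = (1 + λ V_DS2)/(1 + λ V_DS1).
4.33/3.74 = 1.158 = (1 + 4.8 λ)/(1 + 2.75 λ).
Solving: λ (I_D1 V_DS2 − I_D2 V_DS1) = I_D2 − I_D1, so λ = (4.33 − 3.74) / (3.74 × 4.8 − 4.33 × 2.75) = 0.59 / 6.04 = 0.0976 V⁻¹.

λ = 0.0976 V⁻¹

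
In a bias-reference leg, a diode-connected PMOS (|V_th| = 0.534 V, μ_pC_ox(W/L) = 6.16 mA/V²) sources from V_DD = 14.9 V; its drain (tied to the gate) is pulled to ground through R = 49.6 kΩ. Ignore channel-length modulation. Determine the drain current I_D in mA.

I_D = 0.284 mA

With gate tied to drain, V_SG = V_SD ≥ V_SG − |V_th|, so the device is in saturation.
KCL at the drain: ½ k_p (V_SG − |V_th|)² = (V_DD − V_SG)/R.
Let x = V_SG − 0.534. Then 153 x² + x − 14.37 = 0, giving x = 0.303 V (positive root), so V_SG = 0.837 V.
I_D = (V_DD − V_SG)/R = (14.9 − 0.837) / 49.6 = 0.284 mA.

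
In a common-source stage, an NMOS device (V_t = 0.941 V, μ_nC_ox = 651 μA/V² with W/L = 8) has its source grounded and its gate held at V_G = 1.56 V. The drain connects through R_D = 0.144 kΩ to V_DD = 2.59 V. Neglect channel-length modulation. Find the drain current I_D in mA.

V_GS = V_G = 1.56 V, so V_ov = 1.56 − 0.941 = 0.619 V.
k_n = μ_nC_ox · (W/L) = 5.208 mA/V².
Assume saturation: I_D = ½ k_n V_ov² = 0.5 × 5.208 × 0.619² = 0.998 mA, giving V_DS = V_DD − I_D R_D = 2.59 − 0.998 × 0.144 = 2.45 V.
V_DS = 2.45 V ≥ V_ov = 0.619 V, confirming saturation.

I_D = 0.998 mA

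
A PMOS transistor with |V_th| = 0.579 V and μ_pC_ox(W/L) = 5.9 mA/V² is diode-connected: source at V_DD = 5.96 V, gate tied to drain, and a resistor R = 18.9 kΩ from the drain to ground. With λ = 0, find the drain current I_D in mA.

I_D = 0.269 mA

With gate tied to drain, V_SG = V_SD ≥ V_SG − |V_th|, so the device is in saturation.
KCL at the drain: ½ k_p (V_SG − |V_th|)² = (V_DD − V_SG)/R.
Let x = V_SG − 0.579. Then 55.8 x² + x − 5.381 = 0, giving x = 0.302 V (positive root), so V_SG = 0.881 V.
I_D = (V_DD − V_SG)/R = (5.96 − 0.881) / 18.9 = 0.269 mA.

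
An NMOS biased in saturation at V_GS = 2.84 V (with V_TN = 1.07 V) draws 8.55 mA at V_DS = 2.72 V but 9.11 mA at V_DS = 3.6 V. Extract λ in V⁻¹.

With V_GS fixed, I_D ∝ (1 + λ V_DS) in saturation, so I_D2/I_D1 = (1 + λ V_DS2)/(1 + λ V_DS1).
9.11/8.55 = 1.065 = (1 + 3.6 λ)/(1 + 2.72 λ).
Solving: λ (I_D1 V_DS2 − I_D2 V_DS1) = I_D2 − I_D1, so λ = (9.11 − 8.55) / (8.55 × 3.6 − 9.11 × 2.72) = 0.56 / 6 = 0.0933 V⁻¹.

λ = 0.0933 V⁻¹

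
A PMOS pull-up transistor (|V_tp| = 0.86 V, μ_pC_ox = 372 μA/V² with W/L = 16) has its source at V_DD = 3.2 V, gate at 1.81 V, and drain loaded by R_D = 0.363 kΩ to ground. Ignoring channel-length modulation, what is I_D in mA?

V_SG = V_DD − V_G = 3.2 − 1.81 = 1.39 V, so V_ov = 1.39 − 0.86 = 0.53 V.
k_p = μ_pC_ox · (W/L) = 5.952 mA/V².
Assume saturation: I_D = ½ k_p V_ov² = 0.5 × 5.952 × 0.53² = 0.836 mA, giving V_SD = V_DD − I_D R_D = 3.2 − 0.836 × 0.363 = 2.9 V.
V_SD = 2.9 V ≥ V_ov = 0.53 V, confirming saturation.

I_D = 0.836 mA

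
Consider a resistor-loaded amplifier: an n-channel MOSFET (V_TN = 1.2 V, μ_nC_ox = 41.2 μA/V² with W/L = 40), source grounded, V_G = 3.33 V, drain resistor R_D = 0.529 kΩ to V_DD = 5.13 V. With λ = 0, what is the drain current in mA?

I_D = 3.74 mA

V_GS = V_G = 3.33 V, so V_ov = 3.33 − 1.2 = 2.13 V.
k_n = μ_nC_ox · (W/L) = 1.648 mA/V².
Assume saturation: I_D = ½ k_n V_ov² = 0.5 × 1.648 × 2.13² = 3.74 mA, giving V_DS = V_DD − I_D R_D = 5.13 − 3.74 × 0.529 = 3.15 V.
V_DS = 3.15 V ≥ V_ov = 2.13 V, confirming saturation.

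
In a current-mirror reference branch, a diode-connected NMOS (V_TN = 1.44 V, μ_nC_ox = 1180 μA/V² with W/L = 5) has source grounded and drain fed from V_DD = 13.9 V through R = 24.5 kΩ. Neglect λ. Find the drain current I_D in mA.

With gate tied to drain, V_GS = V_DS ≥ V_GS − V_TN, so the device is in saturation.
k_n = μ_nC_ox · (W/L) = 5.9 mA/V².
KCL at the drain: ½ k_n (V_GS − V_TN)² = (V_DD − V_GS)/R.
Let x = V_GS − 1.44. Then 72.3 x² + x − 12.46 = 0, giving x = 0.408 V (positive root), so V_GS = 1.85 V.
I_D = (V_DD − V_GS)/R = (13.9 − 1.85) / 24.5 = 0.492 mA.

I_D = 0.492 mA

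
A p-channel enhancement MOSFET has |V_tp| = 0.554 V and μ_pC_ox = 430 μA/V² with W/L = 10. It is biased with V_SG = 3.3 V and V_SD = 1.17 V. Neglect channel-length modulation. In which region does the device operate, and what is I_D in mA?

k_p = μ_pC_ox · (W/L) = 4.3 mA/V².
V_ov = V_SG − |V_tp| = 3.3 − 0.554 = 2.75 V.
Since V_SD = 1.17 V < V_ov = 2.75 V, the device is in the triode region.
I_D = k_p [V_ov · V_SD − ½ V_SD²] = 4.3 × [2.75 × 1.17 − 0.5 × 1.17²] = 10.9 mA.

Triode; I_D = 10.9 mA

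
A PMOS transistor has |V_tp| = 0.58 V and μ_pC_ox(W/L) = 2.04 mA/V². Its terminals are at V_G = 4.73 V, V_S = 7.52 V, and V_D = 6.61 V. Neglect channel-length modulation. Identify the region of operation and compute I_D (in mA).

Triode; I_D = 3.26 mA

V_SG = V_S − V_G = 7.52 − 4.73 = 2.79 V; V_SD = V_S − V_D = 7.52 − 6.61 = 0.91 V.
V_ov = V_SG − |V_tp| = 2.79 − 0.58 = 2.21 V.
Since V_SD = 0.91 V < V_ov = 2.21 V, the device is in the triode region.
I_D = k_p [V_ov · V_SD − ½ V_SD²] = 2.04 × [2.21 × 0.91 − 0.5 × 0.91²] = 3.26 mA.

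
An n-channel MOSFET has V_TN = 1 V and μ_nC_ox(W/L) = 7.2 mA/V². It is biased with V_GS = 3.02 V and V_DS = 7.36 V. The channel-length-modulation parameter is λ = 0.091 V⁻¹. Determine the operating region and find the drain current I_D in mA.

Saturation; I_D = 24.5 mA

V_ov = V_GS − V_TN = 3.02 − 1 = 2.02 V.
Since V_DS = 7.36 V ≥ V_ov = 2.02 V, the device is in saturation.
I_D = ½ k_n V_ov² (1 + λ V_DS) = 0.5 × 7.2 × 2.02² × (1 + 0.091 × 7.36) = 24.5 mA.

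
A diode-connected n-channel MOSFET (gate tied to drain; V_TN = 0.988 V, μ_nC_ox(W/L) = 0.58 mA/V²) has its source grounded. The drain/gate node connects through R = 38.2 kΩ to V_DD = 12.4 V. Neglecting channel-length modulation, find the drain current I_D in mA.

With gate tied to drain, V_GS = V_DS ≥ V_GS − V_TN, so the device is in saturation.
KCL at the drain: ½ k_n (V_GS − V_TN)² = (V_DD − V_GS)/R.
Let x = V_GS − 0.988. Then 11.1 x² + x − 11.41 = 0, giving x = 0.971 V (positive root), so V_GS = 1.96 V.
I_D = (V_DD − V_GS)/R = (12.4 − 1.96) / 38.2 = 0.273 mA.

I_D = 0.273 mA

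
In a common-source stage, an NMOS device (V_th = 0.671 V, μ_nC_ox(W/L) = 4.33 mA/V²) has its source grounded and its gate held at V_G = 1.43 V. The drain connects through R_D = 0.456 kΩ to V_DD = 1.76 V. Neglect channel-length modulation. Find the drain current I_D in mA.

I_D = 1.25 mA

V_GS = V_G = 1.43 V, so V_ov = 1.43 − 0.671 = 0.759 V.
Assume saturation: I_D = ½ k_n V_ov² = 0.5 × 4.33 × 0.759² = 1.25 mA, giving V_DS = V_DD − I_D R_D = 1.76 − 1.25 × 0.456 = 1.19 V.
V_DS = 1.19 V ≥ V_ov = 0.759 V, confirming saturation.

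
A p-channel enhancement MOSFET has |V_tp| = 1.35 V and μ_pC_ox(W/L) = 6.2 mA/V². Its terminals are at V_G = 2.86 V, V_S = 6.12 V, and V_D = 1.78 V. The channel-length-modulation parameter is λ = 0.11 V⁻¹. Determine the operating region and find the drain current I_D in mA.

Saturation; I_D = 16.7 mA

V_SG = V_S − V_G = 6.12 − 2.86 = 3.26 V; V_SD = V_S − V_D = 6.12 − 1.78 = 4.34 V.
V_ov = V_SG − |V_tp| = 3.26 − 1.35 = 1.91 V.
Since V_SD = 4.34 V ≥ V_ov = 1.91 V, the device is in saturation.
I_D = ½ k_p V_ov² (1 + λ V_SD) = 0.5 × 6.2 × 1.91² × (1 + 0.11 × 4.34) = 16.7 mA.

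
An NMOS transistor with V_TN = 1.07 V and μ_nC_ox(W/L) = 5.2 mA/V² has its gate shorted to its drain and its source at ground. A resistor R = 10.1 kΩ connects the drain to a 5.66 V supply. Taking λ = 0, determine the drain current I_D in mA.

I_D = 0.415 mA

With gate tied to drain, V_GS = V_DS ≥ V_GS − V_TN, so the device is in saturation.
KCL at the drain: ½ k_n (V_GS − V_TN)² = (V_DD − V_GS)/R.
Let x = V_GS − 1.07. Then 26.3 x² + x − 4.59 = 0, giving x = 0.399 V (positive root), so V_GS = 1.47 V.
I_D = (V_DD − V_GS)/R = (5.66 − 1.47) / 10.1 = 0.415 mA.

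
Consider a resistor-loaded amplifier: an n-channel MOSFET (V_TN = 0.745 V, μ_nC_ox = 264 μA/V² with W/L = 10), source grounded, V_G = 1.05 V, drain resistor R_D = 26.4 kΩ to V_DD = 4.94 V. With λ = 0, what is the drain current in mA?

V_GS = V_G = 1.05 V, so V_ov = 1.05 − 0.745 = 0.305 V.
k_n = μ_nC_ox · (W/L) = 2.64 mA/V².
Assume saturation: I_D = ½ k_n V_ov² = 0.5 × 2.64 × 0.305² = 0.123 mA, giving V_DS = V_DD − I_D R_D = 4.94 − 0.123 × 26.4 = 1.7 V.
V_DS = 1.7 V ≥ V_ov = 0.305 V, confirming saturation.

I_D = 0.123 mA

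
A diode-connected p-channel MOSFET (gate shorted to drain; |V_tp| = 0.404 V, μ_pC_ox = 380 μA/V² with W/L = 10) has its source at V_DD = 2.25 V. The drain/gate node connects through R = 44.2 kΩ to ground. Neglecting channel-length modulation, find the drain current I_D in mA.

With gate tied to drain, V_SG = V_SD ≥ V_SG − |V_tp|, so the device is in saturation.
k_p = μ_pC_ox · (W/L) = 3.8 mA/V².
KCL at the drain: ½ k_p (V_SG − |V_tp|)² = (V_DD − V_SG)/R.
Let x = V_SG − 0.404. Then 84 x² + x − 1.846 = 0, giving x = 0.142 V (positive root), so V_SG = 0.546 V.
I_D = (V_DD − V_SG)/R = (2.25 − 0.546) / 44.2 = 0.0385 mA.

I_D = 0.0385 mA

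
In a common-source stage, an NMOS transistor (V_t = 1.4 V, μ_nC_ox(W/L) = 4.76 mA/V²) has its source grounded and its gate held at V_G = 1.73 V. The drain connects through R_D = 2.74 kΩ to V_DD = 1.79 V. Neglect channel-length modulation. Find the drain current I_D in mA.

I_D = 0.259 mA

V_GS = V_G = 1.73 V, so V_ov = 1.73 − 1.4 = 0.33 V.
Assume saturation: I_D = ½ k_n V_ov² = 0.5 × 4.76 × 0.33² = 0.259 mA, giving V_DS = V_DD − I_D R_D = 1.79 − 0.259 × 2.74 = 1.08 V.
V_DS = 1.08 V ≥ V_ov = 0.33 V, confirming saturation.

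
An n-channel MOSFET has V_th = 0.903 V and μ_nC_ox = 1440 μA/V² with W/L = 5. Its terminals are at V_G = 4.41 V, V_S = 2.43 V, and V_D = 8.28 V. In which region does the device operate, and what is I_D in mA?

V_GS = V_G − V_S = 4.41 − 2.43 = 1.98 V; V_DS = V_D − V_S = 8.28 − 2.43 = 5.85 V.
k_n = μ_nC_ox · (W/L) = 7.2 mA/V².
V_ov = V_GS − V_th = 1.98 − 0.903 = 1.08 V.
Since V_DS = 5.85 V ≥ V_ov = 1.08 V, the device is in saturation.
I_D = ½ k_n V_ov² = 0.5 × 7.2 × 1.08² = 4.18 mA.

Saturation; I_D = 4.18 mA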